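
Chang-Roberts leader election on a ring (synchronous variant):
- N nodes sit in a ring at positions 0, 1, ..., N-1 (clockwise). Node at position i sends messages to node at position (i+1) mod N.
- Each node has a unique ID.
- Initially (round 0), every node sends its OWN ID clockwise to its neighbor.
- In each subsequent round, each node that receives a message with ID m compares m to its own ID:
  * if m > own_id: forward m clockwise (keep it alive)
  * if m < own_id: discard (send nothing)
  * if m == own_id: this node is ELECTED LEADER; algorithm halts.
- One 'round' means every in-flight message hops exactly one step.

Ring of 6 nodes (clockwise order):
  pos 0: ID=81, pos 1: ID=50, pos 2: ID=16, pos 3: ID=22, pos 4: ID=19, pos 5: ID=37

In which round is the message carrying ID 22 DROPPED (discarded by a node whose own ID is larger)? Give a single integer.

Answer: 2

Derivation:
Round 1: pos1(id50) recv 81: fwd; pos2(id16) recv 50: fwd; pos3(id22) recv 16: drop; pos4(id19) recv 22: fwd; pos5(id37) recv 19: drop; pos0(id81) recv 37: drop
Round 2: pos2(id16) recv 81: fwd; pos3(id22) recv 50: fwd; pos5(id37) recv 22: drop
Round 3: pos3(id22) recv 81: fwd; pos4(id19) recv 50: fwd
Round 4: pos4(id19) recv 81: fwd; pos5(id37) recv 50: fwd
Round 5: pos5(id37) recv 81: fwd; pos0(id81) recv 50: drop
Round 6: pos0(id81) recv 81: ELECTED
Message ID 22 originates at pos 3; dropped at pos 5 in round 2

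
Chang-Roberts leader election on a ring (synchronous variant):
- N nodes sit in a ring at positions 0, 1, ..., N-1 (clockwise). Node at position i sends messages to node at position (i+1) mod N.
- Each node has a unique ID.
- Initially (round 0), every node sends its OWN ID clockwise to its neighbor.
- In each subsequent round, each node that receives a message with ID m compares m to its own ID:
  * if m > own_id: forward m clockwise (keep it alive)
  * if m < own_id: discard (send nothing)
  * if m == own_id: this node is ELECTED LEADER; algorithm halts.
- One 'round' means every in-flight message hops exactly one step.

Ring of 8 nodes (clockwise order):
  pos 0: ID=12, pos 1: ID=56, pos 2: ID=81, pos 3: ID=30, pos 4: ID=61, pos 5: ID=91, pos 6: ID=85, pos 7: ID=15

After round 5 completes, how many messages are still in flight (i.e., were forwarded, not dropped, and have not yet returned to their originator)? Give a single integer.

Round 1: pos1(id56) recv 12: drop; pos2(id81) recv 56: drop; pos3(id30) recv 81: fwd; pos4(id61) recv 30: drop; pos5(id91) recv 61: drop; pos6(id85) recv 91: fwd; pos7(id15) recv 85: fwd; pos0(id12) recv 15: fwd
Round 2: pos4(id61) recv 81: fwd; pos7(id15) recv 91: fwd; pos0(id12) recv 85: fwd; pos1(id56) recv 15: drop
Round 3: pos5(id91) recv 81: drop; pos0(id12) recv 91: fwd; pos1(id56) recv 85: fwd
Round 4: pos1(id56) recv 91: fwd; pos2(id81) recv 85: fwd
Round 5: pos2(id81) recv 91: fwd; pos3(id30) recv 85: fwd
After round 5: 2 messages still in flight

Answer: 2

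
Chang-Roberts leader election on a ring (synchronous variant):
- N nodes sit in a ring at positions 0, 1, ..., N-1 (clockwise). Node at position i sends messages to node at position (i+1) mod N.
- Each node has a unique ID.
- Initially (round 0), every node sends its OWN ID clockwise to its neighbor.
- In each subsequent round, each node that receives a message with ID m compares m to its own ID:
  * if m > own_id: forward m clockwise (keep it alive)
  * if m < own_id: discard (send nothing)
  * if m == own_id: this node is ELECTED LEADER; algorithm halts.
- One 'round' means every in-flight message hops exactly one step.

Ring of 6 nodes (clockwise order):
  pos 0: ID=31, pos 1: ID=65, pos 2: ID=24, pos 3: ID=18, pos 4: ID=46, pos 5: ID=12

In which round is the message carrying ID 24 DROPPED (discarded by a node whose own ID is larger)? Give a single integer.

Round 1: pos1(id65) recv 31: drop; pos2(id24) recv 65: fwd; pos3(id18) recv 24: fwd; pos4(id46) recv 18: drop; pos5(id12) recv 46: fwd; pos0(id31) recv 12: drop
Round 2: pos3(id18) recv 65: fwd; pos4(id46) recv 24: drop; pos0(id31) recv 46: fwd
Round 3: pos4(id46) recv 65: fwd; pos1(id65) recv 46: drop
Round 4: pos5(id12) recv 65: fwd
Round 5: pos0(id31) recv 65: fwd
Round 6: pos1(id65) recv 65: ELECTED
Message ID 24 originates at pos 2; dropped at pos 4 in round 2

Answer: 2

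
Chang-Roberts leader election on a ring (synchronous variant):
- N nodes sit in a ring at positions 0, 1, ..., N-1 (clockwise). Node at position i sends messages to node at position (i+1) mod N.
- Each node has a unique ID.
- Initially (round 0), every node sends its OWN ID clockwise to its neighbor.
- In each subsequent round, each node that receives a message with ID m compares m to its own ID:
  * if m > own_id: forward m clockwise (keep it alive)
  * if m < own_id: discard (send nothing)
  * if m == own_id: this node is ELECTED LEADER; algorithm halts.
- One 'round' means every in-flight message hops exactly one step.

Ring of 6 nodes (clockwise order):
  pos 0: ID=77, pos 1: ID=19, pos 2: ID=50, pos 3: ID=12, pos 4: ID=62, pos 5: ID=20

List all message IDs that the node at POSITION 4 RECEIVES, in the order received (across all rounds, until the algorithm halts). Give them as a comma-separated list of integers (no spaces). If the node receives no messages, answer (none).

Round 1: pos1(id19) recv 77: fwd; pos2(id50) recv 19: drop; pos3(id12) recv 50: fwd; pos4(id62) recv 12: drop; pos5(id20) recv 62: fwd; pos0(id77) recv 20: drop
Round 2: pos2(id50) recv 77: fwd; pos4(id62) recv 50: drop; pos0(id77) recv 62: drop
Round 3: pos3(id12) recv 77: fwd
Round 4: pos4(id62) recv 77: fwd
Round 5: pos5(id20) recv 77: fwd
Round 6: pos0(id77) recv 77: ELECTED

Answer: 12,50,77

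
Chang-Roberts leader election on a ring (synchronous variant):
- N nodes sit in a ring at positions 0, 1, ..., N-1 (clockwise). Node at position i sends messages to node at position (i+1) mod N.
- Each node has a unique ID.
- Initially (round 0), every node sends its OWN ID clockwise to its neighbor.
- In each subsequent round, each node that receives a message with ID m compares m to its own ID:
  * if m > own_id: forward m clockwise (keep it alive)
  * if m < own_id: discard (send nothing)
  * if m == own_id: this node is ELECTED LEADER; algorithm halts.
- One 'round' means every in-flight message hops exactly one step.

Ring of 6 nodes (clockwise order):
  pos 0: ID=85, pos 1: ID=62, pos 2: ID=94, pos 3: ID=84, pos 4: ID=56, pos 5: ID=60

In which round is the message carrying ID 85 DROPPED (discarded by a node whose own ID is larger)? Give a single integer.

Round 1: pos1(id62) recv 85: fwd; pos2(id94) recv 62: drop; pos3(id84) recv 94: fwd; pos4(id56) recv 84: fwd; pos5(id60) recv 56: drop; pos0(id85) recv 60: drop
Round 2: pos2(id94) recv 85: drop; pos4(id56) recv 94: fwd; pos5(id60) recv 84: fwd
Round 3: pos5(id60) recv 94: fwd; pos0(id85) recv 84: drop
Round 4: pos0(id85) recv 94: fwd
Round 5: pos1(id62) recv 94: fwd
Round 6: pos2(id94) recv 94: ELECTED
Message ID 85 originates at pos 0; dropped at pos 2 in round 2

Answer: 2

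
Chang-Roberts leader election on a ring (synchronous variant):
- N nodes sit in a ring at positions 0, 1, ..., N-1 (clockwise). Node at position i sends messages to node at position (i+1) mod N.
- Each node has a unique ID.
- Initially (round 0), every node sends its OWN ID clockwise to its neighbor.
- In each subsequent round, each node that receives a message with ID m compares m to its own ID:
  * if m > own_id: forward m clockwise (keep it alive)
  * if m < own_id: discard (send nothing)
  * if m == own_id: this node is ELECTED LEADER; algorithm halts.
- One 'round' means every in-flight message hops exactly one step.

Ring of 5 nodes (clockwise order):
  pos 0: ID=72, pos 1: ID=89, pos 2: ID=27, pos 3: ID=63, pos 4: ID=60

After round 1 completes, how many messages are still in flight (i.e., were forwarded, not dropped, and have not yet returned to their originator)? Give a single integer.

Round 1: pos1(id89) recv 72: drop; pos2(id27) recv 89: fwd; pos3(id63) recv 27: drop; pos4(id60) recv 63: fwd; pos0(id72) recv 60: drop
After round 1: 2 messages still in flight

Answer: 2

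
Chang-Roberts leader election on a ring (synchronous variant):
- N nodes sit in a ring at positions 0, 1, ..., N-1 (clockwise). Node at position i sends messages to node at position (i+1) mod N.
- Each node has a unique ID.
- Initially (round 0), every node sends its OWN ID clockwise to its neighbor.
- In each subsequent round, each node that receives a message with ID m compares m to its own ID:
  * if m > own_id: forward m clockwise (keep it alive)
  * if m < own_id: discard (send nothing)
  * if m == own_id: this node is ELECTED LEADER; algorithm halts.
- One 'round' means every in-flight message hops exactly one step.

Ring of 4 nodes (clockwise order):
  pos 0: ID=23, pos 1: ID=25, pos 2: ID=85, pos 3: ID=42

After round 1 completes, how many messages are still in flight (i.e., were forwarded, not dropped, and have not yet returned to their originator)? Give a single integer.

Round 1: pos1(id25) recv 23: drop; pos2(id85) recv 25: drop; pos3(id42) recv 85: fwd; pos0(id23) recv 42: fwd
After round 1: 2 messages still in flight

Answer: 2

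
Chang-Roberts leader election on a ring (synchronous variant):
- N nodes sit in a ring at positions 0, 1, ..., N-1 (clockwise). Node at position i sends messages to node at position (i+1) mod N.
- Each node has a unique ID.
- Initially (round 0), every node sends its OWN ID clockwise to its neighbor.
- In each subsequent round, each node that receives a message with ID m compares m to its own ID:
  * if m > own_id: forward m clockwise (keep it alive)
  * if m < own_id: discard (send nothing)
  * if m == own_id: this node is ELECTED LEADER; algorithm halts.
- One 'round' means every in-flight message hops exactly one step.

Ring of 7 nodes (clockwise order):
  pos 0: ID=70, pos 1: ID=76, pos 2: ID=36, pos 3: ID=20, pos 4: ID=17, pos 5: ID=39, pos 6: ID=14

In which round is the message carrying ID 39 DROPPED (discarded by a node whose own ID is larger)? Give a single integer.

Answer: 2

Derivation:
Round 1: pos1(id76) recv 70: drop; pos2(id36) recv 76: fwd; pos3(id20) recv 36: fwd; pos4(id17) recv 20: fwd; pos5(id39) recv 17: drop; pos6(id14) recv 39: fwd; pos0(id70) recv 14: drop
Round 2: pos3(id20) recv 76: fwd; pos4(id17) recv 36: fwd; pos5(id39) recv 20: drop; pos0(id70) recv 39: drop
Round 3: pos4(id17) recv 76: fwd; pos5(id39) recv 36: drop
Round 4: pos5(id39) recv 76: fwd
Round 5: pos6(id14) recv 76: fwd
Round 6: pos0(id70) recv 76: fwd
Round 7: pos1(id76) recv 76: ELECTED
Message ID 39 originates at pos 5; dropped at pos 0 in round 2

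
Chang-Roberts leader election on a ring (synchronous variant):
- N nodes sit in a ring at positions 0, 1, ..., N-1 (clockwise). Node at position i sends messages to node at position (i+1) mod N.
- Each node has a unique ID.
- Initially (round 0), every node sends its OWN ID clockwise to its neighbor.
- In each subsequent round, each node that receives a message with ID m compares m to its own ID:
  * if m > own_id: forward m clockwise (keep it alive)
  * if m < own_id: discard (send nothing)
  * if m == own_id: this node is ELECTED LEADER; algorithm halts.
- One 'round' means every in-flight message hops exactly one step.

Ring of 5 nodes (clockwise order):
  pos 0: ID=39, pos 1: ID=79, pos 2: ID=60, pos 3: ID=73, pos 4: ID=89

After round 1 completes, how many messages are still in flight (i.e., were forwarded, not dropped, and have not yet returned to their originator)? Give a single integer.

Answer: 2

Derivation:
Round 1: pos1(id79) recv 39: drop; pos2(id60) recv 79: fwd; pos3(id73) recv 60: drop; pos4(id89) recv 73: drop; pos0(id39) recv 89: fwd
After round 1: 2 messages still in flight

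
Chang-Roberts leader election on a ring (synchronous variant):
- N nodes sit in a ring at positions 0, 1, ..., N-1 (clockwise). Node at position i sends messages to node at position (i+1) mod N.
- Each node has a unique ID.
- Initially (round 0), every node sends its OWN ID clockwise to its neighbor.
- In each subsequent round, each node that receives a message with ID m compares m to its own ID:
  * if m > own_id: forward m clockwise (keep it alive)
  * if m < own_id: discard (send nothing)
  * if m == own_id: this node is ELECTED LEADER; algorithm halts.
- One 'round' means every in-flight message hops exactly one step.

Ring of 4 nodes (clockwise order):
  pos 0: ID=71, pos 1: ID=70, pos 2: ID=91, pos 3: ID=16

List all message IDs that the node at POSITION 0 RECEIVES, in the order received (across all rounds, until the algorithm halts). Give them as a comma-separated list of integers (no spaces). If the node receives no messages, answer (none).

Round 1: pos1(id70) recv 71: fwd; pos2(id91) recv 70: drop; pos3(id16) recv 91: fwd; pos0(id71) recv 16: drop
Round 2: pos2(id91) recv 71: drop; pos0(id71) recv 91: fwd
Round 3: pos1(id70) recv 91: fwd
Round 4: pos2(id91) recv 91: ELECTED

Answer: 16,91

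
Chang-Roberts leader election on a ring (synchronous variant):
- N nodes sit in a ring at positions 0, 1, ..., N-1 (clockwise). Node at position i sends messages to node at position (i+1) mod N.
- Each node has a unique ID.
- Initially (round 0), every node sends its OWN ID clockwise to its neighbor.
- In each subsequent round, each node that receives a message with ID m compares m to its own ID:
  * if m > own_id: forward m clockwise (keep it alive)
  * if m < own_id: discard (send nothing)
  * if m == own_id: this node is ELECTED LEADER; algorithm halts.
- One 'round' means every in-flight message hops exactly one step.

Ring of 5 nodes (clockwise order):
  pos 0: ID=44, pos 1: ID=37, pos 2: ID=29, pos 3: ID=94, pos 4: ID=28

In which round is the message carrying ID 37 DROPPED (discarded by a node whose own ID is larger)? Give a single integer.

Answer: 2

Derivation:
Round 1: pos1(id37) recv 44: fwd; pos2(id29) recv 37: fwd; pos3(id94) recv 29: drop; pos4(id28) recv 94: fwd; pos0(id44) recv 28: drop
Round 2: pos2(id29) recv 44: fwd; pos3(id94) recv 37: drop; pos0(id44) recv 94: fwd
Round 3: pos3(id94) recv 44: drop; pos1(id37) recv 94: fwd
Round 4: pos2(id29) recv 94: fwd
Round 5: pos3(id94) recv 94: ELECTED
Message ID 37 originates at pos 1; dropped at pos 3 in round 2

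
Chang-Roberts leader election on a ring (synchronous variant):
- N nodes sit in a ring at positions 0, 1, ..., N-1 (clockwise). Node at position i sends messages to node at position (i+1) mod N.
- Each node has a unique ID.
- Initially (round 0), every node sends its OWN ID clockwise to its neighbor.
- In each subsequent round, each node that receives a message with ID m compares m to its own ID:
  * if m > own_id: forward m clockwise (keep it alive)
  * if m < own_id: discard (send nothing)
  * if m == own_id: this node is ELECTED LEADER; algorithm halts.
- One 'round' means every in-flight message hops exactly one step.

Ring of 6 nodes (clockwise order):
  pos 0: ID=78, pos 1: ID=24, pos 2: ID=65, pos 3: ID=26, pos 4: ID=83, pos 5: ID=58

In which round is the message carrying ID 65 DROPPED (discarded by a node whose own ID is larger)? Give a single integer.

Answer: 2

Derivation:
Round 1: pos1(id24) recv 78: fwd; pos2(id65) recv 24: drop; pos3(id26) recv 65: fwd; pos4(id83) recv 26: drop; pos5(id58) recv 83: fwd; pos0(id78) recv 58: drop
Round 2: pos2(id65) recv 78: fwd; pos4(id83) recv 65: drop; pos0(id78) recv 83: fwd
Round 3: pos3(id26) recv 78: fwd; pos1(id24) recv 83: fwd
Round 4: pos4(id83) recv 78: drop; pos2(id65) recv 83: fwd
Round 5: pos3(id26) recv 83: fwd
Round 6: pos4(id83) recv 83: ELECTED
Message ID 65 originates at pos 2; dropped at pos 4 in round 2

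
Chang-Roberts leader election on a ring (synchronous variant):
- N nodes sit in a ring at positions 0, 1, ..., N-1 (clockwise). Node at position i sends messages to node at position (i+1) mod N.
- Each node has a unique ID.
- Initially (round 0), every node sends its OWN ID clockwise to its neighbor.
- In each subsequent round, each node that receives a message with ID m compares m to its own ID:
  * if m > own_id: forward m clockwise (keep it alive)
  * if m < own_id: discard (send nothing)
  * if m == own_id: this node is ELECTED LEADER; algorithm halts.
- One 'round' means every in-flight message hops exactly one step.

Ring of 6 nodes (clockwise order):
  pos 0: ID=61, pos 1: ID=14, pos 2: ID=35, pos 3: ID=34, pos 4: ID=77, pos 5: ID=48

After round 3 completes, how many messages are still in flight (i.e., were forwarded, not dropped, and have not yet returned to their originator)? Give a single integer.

Round 1: pos1(id14) recv 61: fwd; pos2(id35) recv 14: drop; pos3(id34) recv 35: fwd; pos4(id77) recv 34: drop; pos5(id48) recv 77: fwd; pos0(id61) recv 48: drop
Round 2: pos2(id35) recv 61: fwd; pos4(id77) recv 35: drop; pos0(id61) recv 77: fwd
Round 3: pos3(id34) recv 61: fwd; pos1(id14) recv 77: fwd
After round 3: 2 messages still in flight

Answer: 2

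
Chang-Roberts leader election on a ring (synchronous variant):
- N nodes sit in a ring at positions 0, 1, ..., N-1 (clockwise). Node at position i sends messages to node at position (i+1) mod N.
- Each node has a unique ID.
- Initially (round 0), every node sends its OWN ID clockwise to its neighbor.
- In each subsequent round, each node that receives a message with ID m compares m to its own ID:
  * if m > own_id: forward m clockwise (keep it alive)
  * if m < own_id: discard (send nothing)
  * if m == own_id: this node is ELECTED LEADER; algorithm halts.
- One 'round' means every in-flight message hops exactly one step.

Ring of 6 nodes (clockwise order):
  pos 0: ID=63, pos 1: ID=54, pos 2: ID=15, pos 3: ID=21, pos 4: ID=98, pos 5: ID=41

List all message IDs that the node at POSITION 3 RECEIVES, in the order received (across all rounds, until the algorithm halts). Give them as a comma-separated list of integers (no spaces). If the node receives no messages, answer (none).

Answer: 15,54,63,98

Derivation:
Round 1: pos1(id54) recv 63: fwd; pos2(id15) recv 54: fwd; pos3(id21) recv 15: drop; pos4(id98) recv 21: drop; pos5(id41) recv 98: fwd; pos0(id63) recv 41: drop
Round 2: pos2(id15) recv 63: fwd; pos3(id21) recv 54: fwd; pos0(id63) recv 98: fwd
Round 3: pos3(id21) recv 63: fwd; pos4(id98) recv 54: drop; pos1(id54) recv 98: fwd
Round 4: pos4(id98) recv 63: drop; pos2(id15) recv 98: fwd
Round 5: pos3(id21) recv 98: fwd
Round 6: pos4(id98) recv 98: ELECTED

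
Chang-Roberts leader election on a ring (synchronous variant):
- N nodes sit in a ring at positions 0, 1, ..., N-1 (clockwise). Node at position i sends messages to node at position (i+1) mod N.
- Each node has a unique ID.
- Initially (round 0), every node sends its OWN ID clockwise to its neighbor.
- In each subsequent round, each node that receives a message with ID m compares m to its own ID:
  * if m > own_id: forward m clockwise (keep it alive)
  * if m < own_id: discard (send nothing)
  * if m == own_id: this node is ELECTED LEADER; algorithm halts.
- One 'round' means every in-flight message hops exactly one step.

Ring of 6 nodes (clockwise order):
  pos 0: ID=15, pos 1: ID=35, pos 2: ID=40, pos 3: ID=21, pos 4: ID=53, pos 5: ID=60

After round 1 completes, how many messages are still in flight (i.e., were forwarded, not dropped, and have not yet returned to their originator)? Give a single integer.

Round 1: pos1(id35) recv 15: drop; pos2(id40) recv 35: drop; pos3(id21) recv 40: fwd; pos4(id53) recv 21: drop; pos5(id60) recv 53: drop; pos0(id15) recv 60: fwd
After round 1: 2 messages still in flight

Answer: 2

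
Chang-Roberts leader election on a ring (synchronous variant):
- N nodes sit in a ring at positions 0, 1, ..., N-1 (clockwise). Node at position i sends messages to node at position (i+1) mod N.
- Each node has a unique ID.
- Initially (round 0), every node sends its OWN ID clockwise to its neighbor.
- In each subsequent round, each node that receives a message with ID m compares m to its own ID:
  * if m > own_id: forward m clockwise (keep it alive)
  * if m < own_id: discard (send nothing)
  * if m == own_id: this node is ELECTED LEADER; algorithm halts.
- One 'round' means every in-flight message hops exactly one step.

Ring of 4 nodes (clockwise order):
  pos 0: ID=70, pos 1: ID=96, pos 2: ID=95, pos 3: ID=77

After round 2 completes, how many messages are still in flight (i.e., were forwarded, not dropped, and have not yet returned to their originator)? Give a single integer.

Round 1: pos1(id96) recv 70: drop; pos2(id95) recv 96: fwd; pos3(id77) recv 95: fwd; pos0(id70) recv 77: fwd
Round 2: pos3(id77) recv 96: fwd; pos0(id70) recv 95: fwd; pos1(id96) recv 77: drop
After round 2: 2 messages still in flight

Answer: 2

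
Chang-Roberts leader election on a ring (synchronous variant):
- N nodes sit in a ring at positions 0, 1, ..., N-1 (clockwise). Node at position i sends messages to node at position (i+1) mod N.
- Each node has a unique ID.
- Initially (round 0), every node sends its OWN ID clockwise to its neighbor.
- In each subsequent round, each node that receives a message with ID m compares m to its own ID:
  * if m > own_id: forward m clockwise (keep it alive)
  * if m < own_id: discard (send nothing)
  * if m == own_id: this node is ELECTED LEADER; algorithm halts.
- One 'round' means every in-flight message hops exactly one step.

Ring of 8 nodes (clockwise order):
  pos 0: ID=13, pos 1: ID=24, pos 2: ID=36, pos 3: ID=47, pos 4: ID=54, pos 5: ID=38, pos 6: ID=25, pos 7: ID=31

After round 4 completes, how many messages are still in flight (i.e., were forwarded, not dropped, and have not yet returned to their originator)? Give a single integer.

Round 1: pos1(id24) recv 13: drop; pos2(id36) recv 24: drop; pos3(id47) recv 36: drop; pos4(id54) recv 47: drop; pos5(id38) recv 54: fwd; pos6(id25) recv 38: fwd; pos7(id31) recv 25: drop; pos0(id13) recv 31: fwd
Round 2: pos6(id25) recv 54: fwd; pos7(id31) recv 38: fwd; pos1(id24) recv 31: fwd
Round 3: pos7(id31) recv 54: fwd; pos0(id13) recv 38: fwd; pos2(id36) recv 31: drop
Round 4: pos0(id13) recv 54: fwd; pos1(id24) recv 38: fwd
After round 4: 2 messages still in flight

Answer: 2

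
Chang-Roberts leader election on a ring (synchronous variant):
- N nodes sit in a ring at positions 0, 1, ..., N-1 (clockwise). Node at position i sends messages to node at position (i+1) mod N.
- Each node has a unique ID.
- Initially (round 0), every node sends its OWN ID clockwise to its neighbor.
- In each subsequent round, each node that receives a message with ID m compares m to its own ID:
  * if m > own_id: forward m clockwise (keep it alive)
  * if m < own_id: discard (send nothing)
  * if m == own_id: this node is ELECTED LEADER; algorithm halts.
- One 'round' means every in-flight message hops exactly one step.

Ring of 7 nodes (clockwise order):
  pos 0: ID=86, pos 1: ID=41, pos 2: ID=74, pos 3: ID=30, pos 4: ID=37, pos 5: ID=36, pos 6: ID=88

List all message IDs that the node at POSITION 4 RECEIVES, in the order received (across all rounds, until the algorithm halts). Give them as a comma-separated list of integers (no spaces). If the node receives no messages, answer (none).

Answer: 30,74,86,88

Derivation:
Round 1: pos1(id41) recv 86: fwd; pos2(id74) recv 41: drop; pos3(id30) recv 74: fwd; pos4(id37) recv 30: drop; pos5(id36) recv 37: fwd; pos6(id88) recv 36: drop; pos0(id86) recv 88: fwd
Round 2: pos2(id74) recv 86: fwd; pos4(id37) recv 74: fwd; pos6(id88) recv 37: drop; pos1(id41) recv 88: fwd
Round 3: pos3(id30) recv 86: fwd; pos5(id36) recv 74: fwd; pos2(id74) recv 88: fwd
Round 4: pos4(id37) recv 86: fwd; pos6(id88) recv 74: drop; pos3(id30) recv 88: fwd
Round 5: pos5(id36) recv 86: fwd; pos4(id37) recv 88: fwd
Round 6: pos6(id88) recv 86: drop; pos5(id36) recv 88: fwd
Round 7: pos6(id88) recv 88: ELECTED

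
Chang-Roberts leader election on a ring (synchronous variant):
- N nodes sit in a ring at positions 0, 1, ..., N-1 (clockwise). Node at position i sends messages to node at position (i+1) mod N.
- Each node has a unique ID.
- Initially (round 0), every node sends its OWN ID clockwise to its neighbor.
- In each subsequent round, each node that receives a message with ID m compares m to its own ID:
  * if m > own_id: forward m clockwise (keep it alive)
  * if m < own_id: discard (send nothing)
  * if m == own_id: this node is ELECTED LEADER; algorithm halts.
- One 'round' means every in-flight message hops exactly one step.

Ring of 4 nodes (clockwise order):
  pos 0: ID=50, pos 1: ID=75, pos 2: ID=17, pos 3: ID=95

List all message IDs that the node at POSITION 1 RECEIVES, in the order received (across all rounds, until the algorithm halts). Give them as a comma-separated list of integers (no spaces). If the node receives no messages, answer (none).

Answer: 50,95

Derivation:
Round 1: pos1(id75) recv 50: drop; pos2(id17) recv 75: fwd; pos3(id95) recv 17: drop; pos0(id50) recv 95: fwd
Round 2: pos3(id95) recv 75: drop; pos1(id75) recv 95: fwd
Round 3: pos2(id17) recv 95: fwd
Round 4: pos3(id95) recv 95: ELECTED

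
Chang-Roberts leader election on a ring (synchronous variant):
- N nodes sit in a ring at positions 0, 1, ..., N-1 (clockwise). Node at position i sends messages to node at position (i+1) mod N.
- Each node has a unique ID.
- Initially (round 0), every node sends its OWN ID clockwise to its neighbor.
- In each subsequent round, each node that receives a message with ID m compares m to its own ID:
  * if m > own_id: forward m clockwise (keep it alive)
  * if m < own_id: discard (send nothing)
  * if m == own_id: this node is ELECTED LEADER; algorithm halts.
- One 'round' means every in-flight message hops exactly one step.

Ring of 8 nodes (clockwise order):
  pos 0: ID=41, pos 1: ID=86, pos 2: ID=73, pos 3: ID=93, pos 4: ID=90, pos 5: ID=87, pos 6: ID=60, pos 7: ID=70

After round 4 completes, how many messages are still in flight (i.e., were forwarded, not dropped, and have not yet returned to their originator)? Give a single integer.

Round 1: pos1(id86) recv 41: drop; pos2(id73) recv 86: fwd; pos3(id93) recv 73: drop; pos4(id90) recv 93: fwd; pos5(id87) recv 90: fwd; pos6(id60) recv 87: fwd; pos7(id70) recv 60: drop; pos0(id41) recv 70: fwd
Round 2: pos3(id93) recv 86: drop; pos5(id87) recv 93: fwd; pos6(id60) recv 90: fwd; pos7(id70) recv 87: fwd; pos1(id86) recv 70: drop
Round 3: pos6(id60) recv 93: fwd; pos7(id70) recv 90: fwd; pos0(id41) recv 87: fwd
Round 4: pos7(id70) recv 93: fwd; pos0(id41) recv 90: fwd; pos1(id86) recv 87: fwd
After round 4: 3 messages still in flight

Answer: 3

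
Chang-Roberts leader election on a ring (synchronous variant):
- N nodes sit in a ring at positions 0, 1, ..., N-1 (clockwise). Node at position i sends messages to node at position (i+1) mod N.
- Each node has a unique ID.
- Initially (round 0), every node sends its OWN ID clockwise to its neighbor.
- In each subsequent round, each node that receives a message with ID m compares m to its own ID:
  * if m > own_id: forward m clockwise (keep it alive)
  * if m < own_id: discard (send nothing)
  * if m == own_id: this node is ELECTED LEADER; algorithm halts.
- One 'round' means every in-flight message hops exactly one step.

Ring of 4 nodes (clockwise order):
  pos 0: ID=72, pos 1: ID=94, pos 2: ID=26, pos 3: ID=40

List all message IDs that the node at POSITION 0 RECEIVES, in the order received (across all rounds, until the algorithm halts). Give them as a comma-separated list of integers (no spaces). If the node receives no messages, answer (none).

Round 1: pos1(id94) recv 72: drop; pos2(id26) recv 94: fwd; pos3(id40) recv 26: drop; pos0(id72) recv 40: drop
Round 2: pos3(id40) recv 94: fwd
Round 3: pos0(id72) recv 94: fwd
Round 4: pos1(id94) recv 94: ELECTED

Answer: 40,94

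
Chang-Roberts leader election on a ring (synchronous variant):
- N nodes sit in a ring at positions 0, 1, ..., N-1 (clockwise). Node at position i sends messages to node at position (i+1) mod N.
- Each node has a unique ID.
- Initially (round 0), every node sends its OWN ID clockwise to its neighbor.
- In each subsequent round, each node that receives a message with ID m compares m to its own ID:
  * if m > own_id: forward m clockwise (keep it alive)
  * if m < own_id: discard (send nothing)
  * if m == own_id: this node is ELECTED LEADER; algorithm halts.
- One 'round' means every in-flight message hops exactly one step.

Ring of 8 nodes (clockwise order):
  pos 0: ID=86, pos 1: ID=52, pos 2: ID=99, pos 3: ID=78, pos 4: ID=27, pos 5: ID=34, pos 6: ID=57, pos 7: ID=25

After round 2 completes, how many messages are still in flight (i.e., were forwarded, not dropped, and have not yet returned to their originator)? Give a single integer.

Round 1: pos1(id52) recv 86: fwd; pos2(id99) recv 52: drop; pos3(id78) recv 99: fwd; pos4(id27) recv 78: fwd; pos5(id34) recv 27: drop; pos6(id57) recv 34: drop; pos7(id25) recv 57: fwd; pos0(id86) recv 25: drop
Round 2: pos2(id99) recv 86: drop; pos4(id27) recv 99: fwd; pos5(id34) recv 78: fwd; pos0(id86) recv 57: drop
After round 2: 2 messages still in flight

Answer: 2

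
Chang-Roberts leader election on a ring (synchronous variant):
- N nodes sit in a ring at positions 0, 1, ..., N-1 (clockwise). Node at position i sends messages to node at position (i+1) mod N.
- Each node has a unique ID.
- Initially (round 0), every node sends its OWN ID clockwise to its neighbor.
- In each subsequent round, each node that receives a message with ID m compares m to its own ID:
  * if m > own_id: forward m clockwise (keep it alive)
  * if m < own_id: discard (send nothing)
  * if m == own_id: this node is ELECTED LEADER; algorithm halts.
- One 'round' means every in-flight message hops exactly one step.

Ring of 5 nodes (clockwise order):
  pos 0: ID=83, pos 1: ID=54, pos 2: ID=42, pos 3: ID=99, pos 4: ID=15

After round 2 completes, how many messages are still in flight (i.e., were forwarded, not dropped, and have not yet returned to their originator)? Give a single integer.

Answer: 2

Derivation:
Round 1: pos1(id54) recv 83: fwd; pos2(id42) recv 54: fwd; pos3(id99) recv 42: drop; pos4(id15) recv 99: fwd; pos0(id83) recv 15: drop
Round 2: pos2(id42) recv 83: fwd; pos3(id99) recv 54: drop; pos0(id83) recv 99: fwd
After round 2: 2 messages still in flight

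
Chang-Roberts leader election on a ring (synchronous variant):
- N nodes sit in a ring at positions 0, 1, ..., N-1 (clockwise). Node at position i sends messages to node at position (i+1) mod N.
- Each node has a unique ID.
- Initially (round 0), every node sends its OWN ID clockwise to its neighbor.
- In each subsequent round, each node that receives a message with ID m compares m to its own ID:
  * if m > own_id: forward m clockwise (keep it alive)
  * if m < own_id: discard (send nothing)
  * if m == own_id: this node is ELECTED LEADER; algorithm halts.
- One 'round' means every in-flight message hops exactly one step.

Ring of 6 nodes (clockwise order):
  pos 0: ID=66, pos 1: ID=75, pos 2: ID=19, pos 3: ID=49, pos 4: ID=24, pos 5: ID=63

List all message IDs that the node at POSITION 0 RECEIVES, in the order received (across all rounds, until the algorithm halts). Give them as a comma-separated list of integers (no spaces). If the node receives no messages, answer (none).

Answer: 63,75

Derivation:
Round 1: pos1(id75) recv 66: drop; pos2(id19) recv 75: fwd; pos3(id49) recv 19: drop; pos4(id24) recv 49: fwd; pos5(id63) recv 24: drop; pos0(id66) recv 63: drop
Round 2: pos3(id49) recv 75: fwd; pos5(id63) recv 49: drop
Round 3: pos4(id24) recv 75: fwd
Round 4: pos5(id63) recv 75: fwd
Round 5: pos0(id66) recv 75: fwd
Round 6: pos1(id75) recv 75: ELECTED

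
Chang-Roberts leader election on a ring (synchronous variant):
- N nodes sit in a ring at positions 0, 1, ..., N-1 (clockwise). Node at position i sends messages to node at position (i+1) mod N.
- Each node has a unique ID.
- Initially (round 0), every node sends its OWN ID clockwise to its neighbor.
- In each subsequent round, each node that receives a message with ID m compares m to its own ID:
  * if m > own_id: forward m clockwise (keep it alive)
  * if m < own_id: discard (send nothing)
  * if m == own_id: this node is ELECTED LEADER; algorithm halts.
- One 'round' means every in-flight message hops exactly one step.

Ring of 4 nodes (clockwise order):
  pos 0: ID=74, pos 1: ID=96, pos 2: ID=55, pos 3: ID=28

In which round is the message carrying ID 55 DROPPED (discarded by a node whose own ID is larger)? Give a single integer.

Round 1: pos1(id96) recv 74: drop; pos2(id55) recv 96: fwd; pos3(id28) recv 55: fwd; pos0(id74) recv 28: drop
Round 2: pos3(id28) recv 96: fwd; pos0(id74) recv 55: drop
Round 3: pos0(id74) recv 96: fwd
Round 4: pos1(id96) recv 96: ELECTED
Message ID 55 originates at pos 2; dropped at pos 0 in round 2

Answer: 2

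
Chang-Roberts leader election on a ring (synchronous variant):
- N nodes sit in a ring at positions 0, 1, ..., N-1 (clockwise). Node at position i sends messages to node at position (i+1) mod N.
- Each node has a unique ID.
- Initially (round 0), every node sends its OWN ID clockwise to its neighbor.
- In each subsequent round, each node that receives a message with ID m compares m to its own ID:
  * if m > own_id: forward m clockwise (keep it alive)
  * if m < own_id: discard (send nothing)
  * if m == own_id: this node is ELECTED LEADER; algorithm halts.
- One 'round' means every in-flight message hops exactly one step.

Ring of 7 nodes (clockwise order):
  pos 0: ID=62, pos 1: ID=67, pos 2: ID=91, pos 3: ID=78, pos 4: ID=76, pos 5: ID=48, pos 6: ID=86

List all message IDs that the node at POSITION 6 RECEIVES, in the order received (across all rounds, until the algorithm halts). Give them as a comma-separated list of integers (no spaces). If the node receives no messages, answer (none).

Round 1: pos1(id67) recv 62: drop; pos2(id91) recv 67: drop; pos3(id78) recv 91: fwd; pos4(id76) recv 78: fwd; pos5(id48) recv 76: fwd; pos6(id86) recv 48: drop; pos0(id62) recv 86: fwd
Round 2: pos4(id76) recv 91: fwd; pos5(id48) recv 78: fwd; pos6(id86) recv 76: drop; pos1(id67) recv 86: fwd
Round 3: pos5(id48) recv 91: fwd; pos6(id86) recv 78: drop; pos2(id91) recv 86: drop
Round 4: pos6(id86) recv 91: fwd
Round 5: pos0(id62) recv 91: fwd
Round 6: pos1(id67) recv 91: fwd
Round 7: pos2(id91) recv 91: ELECTED

Answer: 48,76,78,91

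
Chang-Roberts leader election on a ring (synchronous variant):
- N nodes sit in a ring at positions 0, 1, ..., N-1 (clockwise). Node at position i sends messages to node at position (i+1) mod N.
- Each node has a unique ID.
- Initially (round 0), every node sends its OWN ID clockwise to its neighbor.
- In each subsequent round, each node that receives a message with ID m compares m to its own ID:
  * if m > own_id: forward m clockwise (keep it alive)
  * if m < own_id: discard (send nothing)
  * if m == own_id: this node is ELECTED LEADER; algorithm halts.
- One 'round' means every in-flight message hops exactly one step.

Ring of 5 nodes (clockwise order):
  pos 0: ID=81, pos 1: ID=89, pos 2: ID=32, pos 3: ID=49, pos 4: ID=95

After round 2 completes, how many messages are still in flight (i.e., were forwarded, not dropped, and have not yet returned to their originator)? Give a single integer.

Answer: 2

Derivation:
Round 1: pos1(id89) recv 81: drop; pos2(id32) recv 89: fwd; pos3(id49) recv 32: drop; pos4(id95) recv 49: drop; pos0(id81) recv 95: fwd
Round 2: pos3(id49) recv 89: fwd; pos1(id89) recv 95: fwd
After round 2: 2 messages still in flight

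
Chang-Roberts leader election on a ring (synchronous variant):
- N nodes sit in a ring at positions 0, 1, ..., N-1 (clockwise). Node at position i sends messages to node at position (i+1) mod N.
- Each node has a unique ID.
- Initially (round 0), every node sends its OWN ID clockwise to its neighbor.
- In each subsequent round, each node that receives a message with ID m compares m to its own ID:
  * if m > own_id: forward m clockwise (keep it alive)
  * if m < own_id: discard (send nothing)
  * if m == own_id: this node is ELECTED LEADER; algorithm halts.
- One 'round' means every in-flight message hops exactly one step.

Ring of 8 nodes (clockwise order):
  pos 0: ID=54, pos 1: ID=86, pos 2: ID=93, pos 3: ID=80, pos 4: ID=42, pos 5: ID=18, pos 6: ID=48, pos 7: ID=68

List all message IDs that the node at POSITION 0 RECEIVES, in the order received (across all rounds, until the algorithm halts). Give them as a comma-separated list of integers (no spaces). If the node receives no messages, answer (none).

Round 1: pos1(id86) recv 54: drop; pos2(id93) recv 86: drop; pos3(id80) recv 93: fwd; pos4(id42) recv 80: fwd; pos5(id18) recv 42: fwd; pos6(id48) recv 18: drop; pos7(id68) recv 48: drop; pos0(id54) recv 68: fwd
Round 2: pos4(id42) recv 93: fwd; pos5(id18) recv 80: fwd; pos6(id48) recv 42: drop; pos1(id86) recv 68: drop
Round 3: pos5(id18) recv 93: fwd; pos6(id48) recv 80: fwd
Round 4: pos6(id48) recv 93: fwd; pos7(id68) recv 80: fwd
Round 5: pos7(id68) recv 93: fwd; pos0(id54) recv 80: fwd
Round 6: pos0(id54) recv 93: fwd; pos1(id86) recv 80: drop
Round 7: pos1(id86) recv 93: fwd
Round 8: pos2(id93) recv 93: ELECTED

Answer: 68,80,93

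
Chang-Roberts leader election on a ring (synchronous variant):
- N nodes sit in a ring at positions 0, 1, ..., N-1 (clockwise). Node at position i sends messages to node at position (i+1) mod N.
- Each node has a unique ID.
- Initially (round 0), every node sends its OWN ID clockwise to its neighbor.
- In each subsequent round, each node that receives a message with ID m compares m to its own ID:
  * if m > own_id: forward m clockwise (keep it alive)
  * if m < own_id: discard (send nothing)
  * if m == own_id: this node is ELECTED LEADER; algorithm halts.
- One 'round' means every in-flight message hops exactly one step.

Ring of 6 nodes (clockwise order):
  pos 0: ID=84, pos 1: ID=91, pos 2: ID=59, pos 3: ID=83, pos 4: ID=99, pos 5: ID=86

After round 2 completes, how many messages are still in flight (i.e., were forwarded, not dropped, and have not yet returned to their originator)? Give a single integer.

Round 1: pos1(id91) recv 84: drop; pos2(id59) recv 91: fwd; pos3(id83) recv 59: drop; pos4(id99) recv 83: drop; pos5(id86) recv 99: fwd; pos0(id84) recv 86: fwd
Round 2: pos3(id83) recv 91: fwd; pos0(id84) recv 99: fwd; pos1(id91) recv 86: drop
After round 2: 2 messages still in flight

Answer: 2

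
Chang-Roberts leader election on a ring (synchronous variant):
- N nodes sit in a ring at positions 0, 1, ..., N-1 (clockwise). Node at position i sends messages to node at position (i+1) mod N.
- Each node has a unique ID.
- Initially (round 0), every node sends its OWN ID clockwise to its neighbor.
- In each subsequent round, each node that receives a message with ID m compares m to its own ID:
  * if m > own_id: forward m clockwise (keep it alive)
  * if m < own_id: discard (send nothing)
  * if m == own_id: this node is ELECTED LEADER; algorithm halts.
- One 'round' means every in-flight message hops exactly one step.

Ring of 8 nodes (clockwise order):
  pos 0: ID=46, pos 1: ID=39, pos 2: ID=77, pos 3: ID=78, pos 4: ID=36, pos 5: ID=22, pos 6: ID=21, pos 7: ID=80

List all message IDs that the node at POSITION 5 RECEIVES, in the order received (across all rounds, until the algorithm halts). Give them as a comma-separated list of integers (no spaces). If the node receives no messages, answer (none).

Round 1: pos1(id39) recv 46: fwd; pos2(id77) recv 39: drop; pos3(id78) recv 77: drop; pos4(id36) recv 78: fwd; pos5(id22) recv 36: fwd; pos6(id21) recv 22: fwd; pos7(id80) recv 21: drop; pos0(id46) recv 80: fwd
Round 2: pos2(id77) recv 46: drop; pos5(id22) recv 78: fwd; pos6(id21) recv 36: fwd; pos7(id80) recv 22: drop; pos1(id39) recv 80: fwd
Round 3: pos6(id21) recv 78: fwd; pos7(id80) recv 36: drop; pos2(id77) recv 80: fwd
Round 4: pos7(id80) recv 78: drop; pos3(id78) recv 80: fwd
Round 5: pos4(id36) recv 80: fwd
Round 6: pos5(id22) recv 80: fwd
Round 7: pos6(id21) recv 80: fwd
Round 8: pos7(id80) recv 80: ELECTED

Answer: 36,78,80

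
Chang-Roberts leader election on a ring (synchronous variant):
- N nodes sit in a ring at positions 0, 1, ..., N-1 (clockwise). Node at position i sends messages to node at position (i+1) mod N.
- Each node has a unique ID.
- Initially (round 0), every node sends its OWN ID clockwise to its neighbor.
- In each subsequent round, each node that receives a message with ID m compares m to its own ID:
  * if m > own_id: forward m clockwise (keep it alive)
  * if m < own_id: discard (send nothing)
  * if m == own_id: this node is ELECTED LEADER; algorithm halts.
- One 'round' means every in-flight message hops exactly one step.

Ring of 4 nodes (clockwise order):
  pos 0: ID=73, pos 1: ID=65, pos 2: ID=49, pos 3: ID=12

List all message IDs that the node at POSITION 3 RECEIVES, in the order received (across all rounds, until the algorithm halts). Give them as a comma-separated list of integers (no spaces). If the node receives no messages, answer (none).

Round 1: pos1(id65) recv 73: fwd; pos2(id49) recv 65: fwd; pos3(id12) recv 49: fwd; pos0(id73) recv 12: drop
Round 2: pos2(id49) recv 73: fwd; pos3(id12) recv 65: fwd; pos0(id73) recv 49: drop
Round 3: pos3(id12) recv 73: fwd; pos0(id73) recv 65: drop
Round 4: pos0(id73) recv 73: ELECTED

Answer: 49,65,73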